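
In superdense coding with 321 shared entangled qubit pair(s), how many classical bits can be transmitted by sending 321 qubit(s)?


Superdense coding allows 2 classical bits per shared entangled pair.
321 pair(s) -> 2 * 321 = 642 classical bits

642


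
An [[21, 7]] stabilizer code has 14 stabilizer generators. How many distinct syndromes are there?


Each stabilizer generator gives a binary (+1 or -1) measurement outcome.
With 14 independent generators:
Total syndromes = 2^14
= 16384

16384


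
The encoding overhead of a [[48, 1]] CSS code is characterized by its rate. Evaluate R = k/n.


Code rate R = k/n
= 1/48
= 0.0208

0.0208


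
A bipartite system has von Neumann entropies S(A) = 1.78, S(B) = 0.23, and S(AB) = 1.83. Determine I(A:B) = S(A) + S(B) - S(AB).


I(A:B) = S(A) + S(B) - S(AB)
= 1.78 + 0.23 - 1.83
= 0.1800

0.1800


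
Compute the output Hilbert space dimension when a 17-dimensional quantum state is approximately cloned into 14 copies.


Output space = H^(tensor 14) where dim(H) = 17
dim = 17^14
= 289 (after 2 factors)
= 4913 (after 3 factors)
= 83521 (after 4 factors)
= 1419857 (after 5 factors)
= 24137569 (after 6 factors)
= 410338673 (after 7 factors)
= 6975757441 (after 8 factors)
= 118587876497 (after 9 factors)
= 2015993900449 (after 10 factors)
= 34271896307633 (after 11 factors)
= 582622237229761 (after 12 factors)
= 9904578032905937 (after 13 factors)
= 168377826559400929 (after 14 factors)
= 168377826559400929

168377826559400929


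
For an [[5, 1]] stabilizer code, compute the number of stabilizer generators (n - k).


For an [[n,k]] stabilizer code:
Number of stabilizer generators = n - k
= 5 - 1
= 4

4


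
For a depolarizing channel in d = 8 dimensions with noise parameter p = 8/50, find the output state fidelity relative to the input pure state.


F = (1-p) + p/d
= (1 - 0.1600) + 0.1600/8
= 0.8400 + 0.0200
= 0.8600

0.8600


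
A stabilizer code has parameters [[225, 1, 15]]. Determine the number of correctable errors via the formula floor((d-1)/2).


Code parameters: [[225, 1, 15]], distance d = 15.
Number of correctable errors = floor((d-1)/2)
= floor((15 - 1)/2)
= floor(14/2)
= 7

7


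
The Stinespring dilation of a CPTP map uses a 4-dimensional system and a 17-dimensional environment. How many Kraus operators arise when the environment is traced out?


Tracing out the environment in an orthonormal basis {|i>_E} gives Kraus operators K_i = <i|_E U |0>_E.
Number of Kraus operators = dim(H_env) = d_env
= 17

17


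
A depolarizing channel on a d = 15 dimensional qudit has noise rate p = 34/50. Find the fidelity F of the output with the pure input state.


F = (1-p) + p/d
= (1 - 0.6800) + 0.6800/15
= 0.3200 + 0.0453
= 0.3653

0.3653


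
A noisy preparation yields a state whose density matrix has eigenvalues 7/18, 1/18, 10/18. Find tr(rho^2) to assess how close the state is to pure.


tr(rho^2) = sum of eigenvalues squared
= (7/18)^2 + (1/18)^2 + (10/18)^2
= (49 + 1 + 100) / 324
= 150/324
= 0.4630

0.4630


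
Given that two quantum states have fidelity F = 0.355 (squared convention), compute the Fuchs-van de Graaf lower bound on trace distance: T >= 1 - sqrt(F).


Fuchs-van de Graaf (squared-fidelity convention): 1 - sqrt(F) <= T <= sqrt(1 - F).
Lower bound: T >= 1 - sqrt(F)
sqrt(F) = sqrt(0.355) = 0.5958
T >= 1 - 0.5958
T >= 0.4042

0.4042


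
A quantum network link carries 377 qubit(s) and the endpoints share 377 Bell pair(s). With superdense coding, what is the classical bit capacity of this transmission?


Superdense coding allows 2 classical bits per shared entangled pair.
377 pair(s) -> 2 * 377 = 754 classical bits

754


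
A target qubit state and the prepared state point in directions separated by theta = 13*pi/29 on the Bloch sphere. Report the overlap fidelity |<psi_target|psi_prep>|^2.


For states separated by angle theta on Bloch sphere:
F = cos^2(theta/2)
theta = 13*pi/29 = 1.4083
theta/2 = 0.7042
cos(theta/2) = 0.7622
F = 0.5809

0.5809


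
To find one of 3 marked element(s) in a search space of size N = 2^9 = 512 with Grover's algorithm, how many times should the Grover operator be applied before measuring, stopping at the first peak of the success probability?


After j Grover iterations the success probability is P(j) = sin^2((2j+1)*theta), where sin(theta) = sqrt(k/N).
N = 2^9 = 512, k = 3
sin(theta) = sqrt(k/N) = 0.07654655446
theta = arcsin(sqrt(k/N)) = 0.07662150475 rad
P(j) reaches its first maximum when (2j+1)*theta is as close as possible to pi/2, i.e. j = round(pi/(4*theta) - 1/2).
pi/(4*theta) - 1/2 = 9.7504
(For comparison, the common estimate pi/4 * sqrt(N/k) = 10.2604; the exact maximiser is used here.)
Optimal iterations = 10

10


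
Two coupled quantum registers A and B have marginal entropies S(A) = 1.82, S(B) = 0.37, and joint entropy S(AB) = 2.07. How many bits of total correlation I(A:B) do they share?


I(A:B) = S(A) + S(B) - S(AB)
= 1.82 + 0.37 - 2.07
= 0.1200

0.1200


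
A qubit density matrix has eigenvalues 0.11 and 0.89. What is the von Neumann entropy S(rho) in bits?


S = -p*log2(p) - (1-p)*log2(1-p)
p = 0.1100, 1-p = 0.8900
= -0.1100 * log2(0.1100) - 0.8900 * log2(0.8900)
= -(-0.3503) - (-0.1496)
= 0.4999

0.4999


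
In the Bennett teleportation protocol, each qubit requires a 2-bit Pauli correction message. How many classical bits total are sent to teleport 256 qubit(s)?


Quantum teleportation requires 2 classical bits per qubit teleported.
256 qubit(s) -> 2 * 256 = 512 classical bits

512


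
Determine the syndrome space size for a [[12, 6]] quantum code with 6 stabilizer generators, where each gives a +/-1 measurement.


Each stabilizer generator gives a binary (+1 or -1) measurement outcome.
With 6 independent generators:
Total syndromes = 2^6
= 64

64


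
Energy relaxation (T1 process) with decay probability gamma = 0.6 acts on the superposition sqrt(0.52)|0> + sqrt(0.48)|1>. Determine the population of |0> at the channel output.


For amplitude damping with parameter gamma on state sqrt(a)|0> + sqrt(b)|1>:
alpha^2 = 0.52, beta^2 = 0.48
P(|0>) = alpha^2 + gamma * beta^2
= 0.52 + 0.6 * 0.48
= 0.52 + 0.2880
= 0.8080

0.8080


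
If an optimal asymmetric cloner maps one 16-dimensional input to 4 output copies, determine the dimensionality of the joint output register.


Output space = H^(tensor 4) where dim(H) = 16
dim = 16^4
= 256 (after 2 factors)
= 4096 (after 3 factors)
= 65536 (after 4 factors)
= 65536

65536


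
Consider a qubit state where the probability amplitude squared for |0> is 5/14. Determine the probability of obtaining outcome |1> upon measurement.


|alpha|^2 = 5/14 = 0.3571
|beta|^2 = 1 - 5/14 = 9/14 = 0.6429
P(|1>) = |beta|^2 = 0.6429

0.6429


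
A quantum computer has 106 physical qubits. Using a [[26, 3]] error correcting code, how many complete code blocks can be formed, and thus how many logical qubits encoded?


Each code block uses 26 physical qubits for 3 logical qubit(s).
Number of complete blocks = floor(106 / 26) = 4
Logical qubits = 4 * 3
= 12

12


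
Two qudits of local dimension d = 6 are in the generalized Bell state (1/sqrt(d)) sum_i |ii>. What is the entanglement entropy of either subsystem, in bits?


For a maximally entangled state in d x d:
S = log2(d) = log2(6)
= 2.5850

2.5850


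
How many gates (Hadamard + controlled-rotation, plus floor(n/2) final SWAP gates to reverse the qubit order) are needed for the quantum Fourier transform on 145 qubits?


Hadamard gates: 145
Controlled rotations: n*(n-1)/2 = 145*144/2 = 10440
SWAP gates: floor(n/2) = floor(145/2) = 72
Total = 145 + 10440 + 72
= 10657

10657


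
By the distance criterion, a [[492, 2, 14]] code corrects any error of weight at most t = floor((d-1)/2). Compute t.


Code parameters: [[492, 2, 14]], distance d = 14.
Number of correctable errors = floor((d-1)/2)
= floor((14 - 1)/2)
= floor(13/2)
= 6

6


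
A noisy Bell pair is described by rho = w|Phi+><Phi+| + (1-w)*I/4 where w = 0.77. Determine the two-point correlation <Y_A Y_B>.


|Phi+> = (|00> + |11>)/sqrt(2)
For the pure Bell state, <Y_A Y_B> = -1 (Bell-state Pauli correlator).
The maximally-mixed part I/4 has tr(I/4 * P tensor P) = 0 for any traceless Pauli P.
So <Y_A Y_B>_rho = w * (-1) + (1 - w) * 0
= 0.77 * (-1)
= -0.7700

-0.7700


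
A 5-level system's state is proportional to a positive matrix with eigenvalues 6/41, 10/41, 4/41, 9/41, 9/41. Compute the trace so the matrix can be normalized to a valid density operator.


tr(M) = sum of eigenvalues
= 6/41 + 10/41 + 4/41 + 9/41 + 9/41
= 38/41
= 0.9268

0.9268


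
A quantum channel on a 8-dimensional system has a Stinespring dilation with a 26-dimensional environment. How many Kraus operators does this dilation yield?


Tracing out the environment in an orthonormal basis {|i>_E} gives Kraus operators K_i = <i|_E U |0>_E.
Number of Kraus operators = dim(H_env) = d_env
= 26

26


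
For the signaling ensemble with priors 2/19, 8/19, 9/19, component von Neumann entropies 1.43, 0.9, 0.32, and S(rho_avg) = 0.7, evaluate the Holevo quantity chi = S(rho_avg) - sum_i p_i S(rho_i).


chi = S(rho) - sum_i p_i * S(rho_i)
Weighted entropy = 2/19 * 1.43 + 8/19 * 0.9 + 9/19 * 0.32
= 0.6811
chi = 0.7 - 0.6811
= 0.0189

0.0189


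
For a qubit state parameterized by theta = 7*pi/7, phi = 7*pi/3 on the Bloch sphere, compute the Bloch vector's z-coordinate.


theta = 3.1416, phi = 7.3304
r_z = cos(theta) = -1.0000

-1.0000


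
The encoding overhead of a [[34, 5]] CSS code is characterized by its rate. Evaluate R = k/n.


Code rate R = k/n
= 5/34
= 0.1471

0.1471


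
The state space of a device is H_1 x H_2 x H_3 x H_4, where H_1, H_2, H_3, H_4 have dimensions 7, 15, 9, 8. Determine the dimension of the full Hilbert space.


dim(H_1 x H_2 x H_3 x H_4) = 7 * 15 * 9 * 8
= 105 * 9 * 8
= 945 * 8
= 7560

7560


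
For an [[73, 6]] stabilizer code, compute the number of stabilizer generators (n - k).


For an [[n,k]] stabilizer code:
Number of stabilizer generators = n - k
= 73 - 6
= 67

67


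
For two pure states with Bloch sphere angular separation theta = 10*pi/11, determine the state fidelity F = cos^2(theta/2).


For states separated by angle theta on Bloch sphere:
F = cos^2(theta/2)
theta = 10*pi/11 = 2.8560
theta/2 = 1.4280
cos(theta/2) = 0.1423
F = 0.0203

0.0203


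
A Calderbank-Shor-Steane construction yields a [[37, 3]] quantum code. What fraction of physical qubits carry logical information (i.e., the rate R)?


Code rate R = k/n
= 3/37
= 0.0811

0.0811


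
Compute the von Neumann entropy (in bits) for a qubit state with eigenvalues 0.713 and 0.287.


S = -p*log2(p) - (1-p)*log2(1-p)
p = 0.7130, 1-p = 0.2870
= -0.7130 * log2(0.7130) - 0.2870 * log2(0.2870)
= -(-0.3480) - (-0.5169)
= 0.8648

0.8648


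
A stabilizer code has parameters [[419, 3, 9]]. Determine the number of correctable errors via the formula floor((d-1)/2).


Code parameters: [[419, 3, 9]], distance d = 9.
Number of correctable errors = floor((d-1)/2)
= floor((9 - 1)/2)
= floor(8/2)
= 4

4


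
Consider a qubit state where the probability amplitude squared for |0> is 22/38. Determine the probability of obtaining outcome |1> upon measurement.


|alpha|^2 = 22/38 = 0.5789
|beta|^2 = 1 - 22/38 = 16/38 = 0.4211
P(|1>) = |beta|^2 = 0.4211

0.4211


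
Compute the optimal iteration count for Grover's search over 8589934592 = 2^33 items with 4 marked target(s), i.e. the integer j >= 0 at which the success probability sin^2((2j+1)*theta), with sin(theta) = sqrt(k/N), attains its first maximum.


After j Grover iterations the success probability is P(j) = sin^2((2j+1)*theta), where sin(theta) = sqrt(k/N).
N = 2^33 = 8589934592, k = 4
sin(theta) = sqrt(k/N) = 2.157918644e-05
theta = arcsin(sqrt(k/N)) = 2.157918644e-05 rad
P(j) reaches its first maximum when (2j+1)*theta is as close as possible to pi/2, i.e. j = round(pi/(4*theta) - 1/2).
pi/(4*theta) - 1/2 = 36395.5970
(For comparison, the common estimate pi/4 * sqrt(N/k) = 36396.0970; the exact maximiser is used here.)
Optimal iterations = 36396

36396


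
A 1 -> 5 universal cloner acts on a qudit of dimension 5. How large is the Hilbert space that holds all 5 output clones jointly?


Output space = H^(tensor 5) where dim(H) = 5
dim = 5^5
= 25 (after 2 factors)
= 125 (after 3 factors)
= 625 (after 4 factors)
= 3125 (after 5 factors)
= 3125

3125


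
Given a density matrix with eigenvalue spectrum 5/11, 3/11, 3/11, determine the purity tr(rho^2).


tr(rho^2) = sum of eigenvalues squared
= (5/11)^2 + (3/11)^2 + (3/11)^2
= (25 + 9 + 9) / 121
= 43/121
= 0.3554

0.3554


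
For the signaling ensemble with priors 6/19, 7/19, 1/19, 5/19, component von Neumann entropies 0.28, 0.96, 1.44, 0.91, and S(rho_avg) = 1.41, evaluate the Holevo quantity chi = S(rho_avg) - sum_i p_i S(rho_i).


chi = S(rho) - sum_i p_i * S(rho_i)
Weighted entropy = 6/19 * 0.28 + 7/19 * 0.96 + 1/19 * 1.44 + 5/19 * 0.91
= 0.7574
chi = 1.41 - 0.7574
= 0.6526

0.6526


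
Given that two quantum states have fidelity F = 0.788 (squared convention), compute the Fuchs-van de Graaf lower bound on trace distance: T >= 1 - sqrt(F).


Fuchs-van de Graaf (squared-fidelity convention): 1 - sqrt(F) <= T <= sqrt(1 - F).
Lower bound: T >= 1 - sqrt(F)
sqrt(F) = sqrt(0.788) = 0.8877
T >= 1 - 0.8877
T >= 0.1123

0.1123


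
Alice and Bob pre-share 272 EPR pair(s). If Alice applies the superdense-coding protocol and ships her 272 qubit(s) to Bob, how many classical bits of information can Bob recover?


Superdense coding allows 2 classical bits per shared entangled pair.
272 pair(s) -> 2 * 272 = 544 classical bits

544


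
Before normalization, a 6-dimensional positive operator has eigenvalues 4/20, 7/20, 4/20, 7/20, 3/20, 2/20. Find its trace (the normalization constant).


tr(M) = sum of eigenvalues
= 4/20 + 7/20 + 4/20 + 7/20 + 3/20 + 2/20
= 27/20
= 1.3500

1.3500


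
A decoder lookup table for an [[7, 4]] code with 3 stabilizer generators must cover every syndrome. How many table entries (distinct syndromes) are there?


Each stabilizer generator gives a binary (+1 or -1) measurement outcome.
With 3 independent generators:
Total syndromes = 2^3
= 8

8


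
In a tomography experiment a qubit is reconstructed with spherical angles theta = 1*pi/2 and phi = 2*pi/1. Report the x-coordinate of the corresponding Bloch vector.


theta = 1.5708, phi = 6.2832
r_x = sin(theta)*cos(phi) = 1.0000 * 1.0000
r_x = 1.0000

1.0000


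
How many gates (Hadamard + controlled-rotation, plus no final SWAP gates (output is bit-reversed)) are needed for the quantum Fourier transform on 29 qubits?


Hadamard gates: 29
Controlled rotations: n*(n-1)/2 = 29*28/2 = 406
SWAP gates: 0 (omitted)
Total = 29 + 406
= 435

435


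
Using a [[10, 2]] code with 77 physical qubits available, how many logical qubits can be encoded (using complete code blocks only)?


Each code block uses 10 physical qubits for 2 logical qubit(s).
Number of complete blocks = floor(77 / 10) = 7
Logical qubits = 7 * 2
= 14

14


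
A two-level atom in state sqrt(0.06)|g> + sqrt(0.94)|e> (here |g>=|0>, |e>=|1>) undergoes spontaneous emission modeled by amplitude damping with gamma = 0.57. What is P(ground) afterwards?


For amplitude damping with parameter gamma on state sqrt(a)|0> + sqrt(b)|1>:
alpha^2 = 0.06, beta^2 = 0.94
P(|0>) = alpha^2 + gamma * beta^2
= 0.06 + 0.57 * 0.94
= 0.06 + 0.5358
= 0.5958

0.5958


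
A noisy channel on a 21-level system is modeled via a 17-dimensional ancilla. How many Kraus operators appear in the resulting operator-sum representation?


Tracing out the environment in an orthonormal basis {|i>_E} gives Kraus operators K_i = <i|_E U |0>_E.
Number of Kraus operators = dim(H_env) = d_env
= 17

17


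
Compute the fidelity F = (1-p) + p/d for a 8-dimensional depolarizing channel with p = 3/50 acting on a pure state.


F = (1-p) + p/d
= (1 - 0.0600) + 0.0600/8
= 0.9400 + 0.0075
= 0.9475

0.9475


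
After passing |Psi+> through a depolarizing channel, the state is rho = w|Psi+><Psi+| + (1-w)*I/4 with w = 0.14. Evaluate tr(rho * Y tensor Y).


|Psi+> = (|01> + |10>)/sqrt(2)
For the pure Bell state, <Y_A Y_B> = +1 (Bell-state Pauli correlator).
The maximally-mixed part I/4 has tr(I/4 * P tensor P) = 0 for any traceless Pauli P.
So <Y_A Y_B>_rho = w * (+1) + (1 - w) * 0
= 0.14 * (+1)
= 0.1400

0.1400


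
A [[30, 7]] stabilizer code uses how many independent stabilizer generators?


For an [[n,k]] stabilizer code:
Number of stabilizer generators = n - k
= 30 - 7
= 23

23


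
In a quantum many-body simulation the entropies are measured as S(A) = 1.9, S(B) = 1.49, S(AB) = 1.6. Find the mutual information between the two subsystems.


I(A:B) = S(A) + S(B) - S(AB)
= 1.9 + 1.49 - 1.6
= 1.7900

1.7900


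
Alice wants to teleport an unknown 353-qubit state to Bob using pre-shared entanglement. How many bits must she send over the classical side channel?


Quantum teleportation requires 2 classical bits per qubit teleported.
353 qubit(s) -> 2 * 353 = 706 classical bits

706


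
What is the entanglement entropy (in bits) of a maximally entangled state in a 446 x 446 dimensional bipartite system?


For a maximally entangled state in d x d:
S = log2(d) = log2(446)
= 8.8009

8.8009


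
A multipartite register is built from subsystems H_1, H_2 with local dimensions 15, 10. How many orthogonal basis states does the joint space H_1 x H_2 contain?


dim(H_1 x H_2) = 15 * 10
= 150

150


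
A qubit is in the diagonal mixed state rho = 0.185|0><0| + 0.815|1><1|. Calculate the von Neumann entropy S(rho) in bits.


S = -p*log2(p) - (1-p)*log2(1-p)
p = 0.1850, 1-p = 0.8150
= -0.1850 * log2(0.1850) - 0.8150 * log2(0.8150)
= -(-0.4504) - (-0.2405)
= 0.6909

0.6909


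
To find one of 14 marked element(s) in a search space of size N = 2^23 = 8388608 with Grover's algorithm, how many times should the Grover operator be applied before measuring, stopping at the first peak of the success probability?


After j Grover iterations the success probability is P(j) = sin^2((2j+1)*theta), where sin(theta) = sqrt(k/N).
N = 2^23 = 8388608, k = 14
sin(theta) = sqrt(k/N) = 0.001291870757
theta = arcsin(sqrt(k/N)) = 0.001291871117 rad
P(j) reaches its first maximum when (2j+1)*theta is as close as possible to pi/2, i.e. j = round(pi/(4*theta) - 1/2).
pi/(4*theta) - 1/2 = 607.4540
(For comparison, the common estimate pi/4 * sqrt(N/k) = 607.9541; the exact maximiser is used here.)
Optimal iterations = 607

607


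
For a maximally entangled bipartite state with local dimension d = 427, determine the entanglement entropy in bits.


For a maximally entangled state in d x d:
S = log2(d) = log2(427)
= 8.7381

8.7381


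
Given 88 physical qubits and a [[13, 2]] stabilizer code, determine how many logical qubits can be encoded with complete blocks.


Each code block uses 13 physical qubits for 2 logical qubit(s).
Number of complete blocks = floor(88 / 13) = 6
Logical qubits = 6 * 2
= 12

12


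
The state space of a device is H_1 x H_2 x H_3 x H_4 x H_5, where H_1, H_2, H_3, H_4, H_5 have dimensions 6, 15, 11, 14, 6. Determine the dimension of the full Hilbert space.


dim(H_1 x H_2 x H_3 x H_4 x H_5) = 6 * 15 * 11 * 14 * 6
= 90 * 11 * 14 * 6
= 990 * 14 * 6
= 13860 * 6
= 83160

83160


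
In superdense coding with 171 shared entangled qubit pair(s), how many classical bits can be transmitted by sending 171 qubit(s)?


Superdense coding allows 2 classical bits per shared entangled pair.
171 pair(s) -> 2 * 171 = 342 classical bits

342


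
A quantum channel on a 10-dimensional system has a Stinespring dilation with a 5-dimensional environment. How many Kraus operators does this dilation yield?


Tracing out the environment in an orthonormal basis {|i>_E} gives Kraus operators K_i = <i|_E U |0>_E.
Number of Kraus operators = dim(H_env) = d_env
= 5

5


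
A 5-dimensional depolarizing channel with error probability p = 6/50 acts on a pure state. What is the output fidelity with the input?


F = (1-p) + p/d
= (1 - 0.1200) + 0.1200/5
= 0.8800 + 0.0240
= 0.9040

0.9040


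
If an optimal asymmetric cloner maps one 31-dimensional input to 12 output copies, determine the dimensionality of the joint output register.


Output space = H^(tensor 12) where dim(H) = 31
dim = 31^12
= 961 (after 2 factors)
= 29791 (after 3 factors)
= 923521 (after 4 factors)
= 28629151 (after 5 factors)
= 887503681 (after 6 factors)
= 27512614111 (after 7 factors)
= 852891037441 (after 8 factors)
= 26439622160671 (after 9 factors)
= 819628286980801 (after 10 factors)
= 25408476896404831 (after 11 factors)
= 787662783788549761 (after 12 factors)
= 787662783788549761

787662783788549761


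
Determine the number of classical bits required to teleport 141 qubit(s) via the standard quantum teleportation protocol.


Quantum teleportation requires 2 classical bits per qubit teleported.
141 qubit(s) -> 2 * 141 = 282 classical bits

282


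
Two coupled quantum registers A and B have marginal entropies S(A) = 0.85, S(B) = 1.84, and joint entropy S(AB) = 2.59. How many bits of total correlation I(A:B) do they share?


I(A:B) = S(A) + S(B) - S(AB)
= 0.85 + 1.84 - 2.59
= 0.1000

0.1000


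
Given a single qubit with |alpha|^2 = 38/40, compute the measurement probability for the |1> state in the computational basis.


|alpha|^2 = 38/40 = 0.9500
|beta|^2 = 1 - 38/40 = 2/40 = 0.0500
P(|1>) = |beta|^2 = 0.0500

0.0500


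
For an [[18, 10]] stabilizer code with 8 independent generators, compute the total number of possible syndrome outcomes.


Each stabilizer generator gives a binary (+1 or -1) measurement outcome.
With 8 independent generators:
Total syndromes = 2^8
= 256

256


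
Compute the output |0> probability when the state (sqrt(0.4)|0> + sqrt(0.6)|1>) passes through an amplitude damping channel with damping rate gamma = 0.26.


For amplitude damping with parameter gamma on state sqrt(a)|0> + sqrt(b)|1>:
alpha^2 = 0.4, beta^2 = 0.6
P(|0>) = alpha^2 + gamma * beta^2
= 0.4 + 0.26 * 0.6
= 0.4 + 0.1560
= 0.5560

0.5560


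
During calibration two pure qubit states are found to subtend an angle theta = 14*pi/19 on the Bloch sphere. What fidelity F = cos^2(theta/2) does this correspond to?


For states separated by angle theta on Bloch sphere:
F = cos^2(theta/2)
theta = 14*pi/19 = 2.3149
theta/2 = 1.1574
cos(theta/2) = 0.4017
F = 0.1614

0.1614


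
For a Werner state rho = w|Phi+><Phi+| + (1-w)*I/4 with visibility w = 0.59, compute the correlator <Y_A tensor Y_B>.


|Phi+> = (|00> + |11>)/sqrt(2)
For the pure Bell state, <Y_A Y_B> = -1 (Bell-state Pauli correlator).
The maximally-mixed part I/4 has tr(I/4 * P tensor P) = 0 for any traceless Pauli P.
So <Y_A Y_B>_rho = w * (-1) + (1 - w) * 0
= 0.59 * (-1)
= -0.5900

-0.5900


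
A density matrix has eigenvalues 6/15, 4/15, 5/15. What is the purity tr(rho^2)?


tr(rho^2) = sum of eigenvalues squared
= (6/15)^2 + (4/15)^2 + (5/15)^2
= (36 + 16 + 25) / 225
= 77/225
= 0.3422

0.3422


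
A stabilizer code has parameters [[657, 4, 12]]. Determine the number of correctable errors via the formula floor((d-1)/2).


Code parameters: [[657, 4, 12]], distance d = 12.
Number of correctable errors = floor((d-1)/2)
= floor((12 - 1)/2)
= floor(11/2)
= 5

5


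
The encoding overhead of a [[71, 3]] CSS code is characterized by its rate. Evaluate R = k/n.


Code rate R = k/n
= 3/71
= 0.0423

0.0423


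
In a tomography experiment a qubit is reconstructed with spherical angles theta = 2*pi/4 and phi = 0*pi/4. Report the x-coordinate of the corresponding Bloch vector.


theta = 1.5708, phi = 0.0000
r_x = sin(theta)*cos(phi) = 1.0000 * 1.0000
r_x = 1.0000

1.0000


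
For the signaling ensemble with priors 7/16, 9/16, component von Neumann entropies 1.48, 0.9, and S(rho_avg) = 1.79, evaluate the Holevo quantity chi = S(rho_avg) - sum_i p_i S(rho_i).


chi = S(rho) - sum_i p_i * S(rho_i)
Weighted entropy = 7/16 * 1.48 + 9/16 * 0.9
= 1.1538
chi = 1.79 - 1.1538
= 0.6362

0.6362


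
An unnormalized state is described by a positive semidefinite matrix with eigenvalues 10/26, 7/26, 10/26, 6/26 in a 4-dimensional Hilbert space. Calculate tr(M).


tr(M) = sum of eigenvalues
= 10/26 + 7/26 + 10/26 + 6/26
= 33/26
= 1.2692

1.2692


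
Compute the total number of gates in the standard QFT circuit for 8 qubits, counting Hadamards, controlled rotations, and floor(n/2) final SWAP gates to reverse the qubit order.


Hadamard gates: 8
Controlled rotations: n*(n-1)/2 = 8*7/2 = 28
SWAP gates: floor(n/2) = floor(8/2) = 4
Total = 8 + 28 + 4
= 40

40


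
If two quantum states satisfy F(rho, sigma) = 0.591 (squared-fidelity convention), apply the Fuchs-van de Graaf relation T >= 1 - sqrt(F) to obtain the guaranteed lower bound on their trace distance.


Fuchs-van de Graaf (squared-fidelity convention): 1 - sqrt(F) <= T <= sqrt(1 - F).
Lower bound: T >= 1 - sqrt(F)
sqrt(F) = sqrt(0.591) = 0.7688
T >= 1 - 0.7688
T >= 0.2312

0.2312


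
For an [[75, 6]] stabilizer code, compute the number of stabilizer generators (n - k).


For an [[n,k]] stabilizer code:
Number of stabilizer generators = n - k
= 75 - 6
= 69

69


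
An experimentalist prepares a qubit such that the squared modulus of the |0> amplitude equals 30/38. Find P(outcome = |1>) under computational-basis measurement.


|alpha|^2 = 30/38 = 0.7895
|beta|^2 = 1 - 30/38 = 8/38 = 0.2105
P(|1>) = |beta|^2 = 0.2105

0.2105


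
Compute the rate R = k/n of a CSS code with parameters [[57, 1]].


Code rate R = k/n
= 1/57
= 0.0175

0.0175


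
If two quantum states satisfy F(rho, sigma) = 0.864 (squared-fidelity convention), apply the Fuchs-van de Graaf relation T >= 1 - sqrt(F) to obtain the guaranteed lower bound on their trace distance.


Fuchs-van de Graaf (squared-fidelity convention): 1 - sqrt(F) <= T <= sqrt(1 - F).
Lower bound: T >= 1 - sqrt(F)
sqrt(F) = sqrt(0.864) = 0.9295
T >= 1 - 0.9295
T >= 0.0705

0.0705


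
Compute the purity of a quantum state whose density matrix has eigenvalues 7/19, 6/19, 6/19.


tr(rho^2) = sum of eigenvalues squared
= (7/19)^2 + (6/19)^2 + (6/19)^2
= (49 + 36 + 36) / 361
= 121/361
= 0.3352

0.3352


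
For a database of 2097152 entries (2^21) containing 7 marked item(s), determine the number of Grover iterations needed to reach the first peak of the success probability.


After j Grover iterations the success probability is P(j) = sin^2((2j+1)*theta), where sin(theta) = sqrt(k/N).
N = 2^21 = 2097152, k = 7
sin(theta) = sqrt(k/N) = 0.001826981146
theta = arcsin(sqrt(k/N)) = 0.001826982162 rad
P(j) reaches its first maximum when (2j+1)*theta is as close as possible to pi/2, i.e. j = round(pi/(4*theta) - 1/2).
pi/(4*theta) - 1/2 = 429.3882
(For comparison, the common estimate pi/4 * sqrt(N/k) = 429.8885; the exact maximiser is used here.)
Optimal iterations = 429

429


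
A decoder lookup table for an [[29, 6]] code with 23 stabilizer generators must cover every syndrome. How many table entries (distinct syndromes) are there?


Each stabilizer generator gives a binary (+1 or -1) measurement outcome.
With 23 independent generators:
Total syndromes = 2^23
= 8388608

8388608


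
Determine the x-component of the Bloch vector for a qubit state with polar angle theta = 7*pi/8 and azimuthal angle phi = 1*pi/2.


theta = 2.7489, phi = 1.5708
r_x = sin(theta)*cos(phi) = 0.3827 * 0.0000
r_x = 0.0000

0.0000


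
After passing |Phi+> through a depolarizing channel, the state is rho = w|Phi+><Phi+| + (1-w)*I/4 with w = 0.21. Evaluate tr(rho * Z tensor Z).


|Phi+> = (|00> + |11>)/sqrt(2)
For the pure Bell state, <Z_A Z_B> = +1 (Bell-state Pauli correlator).
The maximally-mixed part I/4 has tr(I/4 * P tensor P) = 0 for any traceless Pauli P.
So <Z_A Z_B>_rho = w * (+1) + (1 - w) * 0
= 0.21 * (+1)
= 0.2100

0.2100


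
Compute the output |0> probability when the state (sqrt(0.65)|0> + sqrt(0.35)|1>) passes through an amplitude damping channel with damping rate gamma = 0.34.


For amplitude damping with parameter gamma on state sqrt(a)|0> + sqrt(b)|1>:
alpha^2 = 0.65, beta^2 = 0.35
P(|0>) = alpha^2 + gamma * beta^2
= 0.65 + 0.34 * 0.35
= 0.65 + 0.1190
= 0.7690

0.7690


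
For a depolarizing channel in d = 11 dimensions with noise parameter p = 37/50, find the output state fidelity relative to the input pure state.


F = (1-p) + p/d
= (1 - 0.7400) + 0.7400/11
= 0.2600 + 0.0673
= 0.3273

0.3273


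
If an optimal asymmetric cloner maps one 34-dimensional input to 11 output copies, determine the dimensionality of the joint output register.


Output space = H^(tensor 11) where dim(H) = 34
dim = 34^11
= 1156 (after 2 factors)
= 39304 (after 3 factors)
= 1336336 (after 4 factors)
= 45435424 (after 5 factors)
= 1544804416 (after 6 factors)
= 52523350144 (after 7 factors)
= 1785793904896 (after 8 factors)
= 60716992766464 (after 9 factors)
= 2064377754059776 (after 10 factors)
= 70188843638032384 (after 11 factors)
= 70188843638032384

70188843638032384


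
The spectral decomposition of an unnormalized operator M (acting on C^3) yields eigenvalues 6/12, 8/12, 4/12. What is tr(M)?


tr(M) = sum of eigenvalues
= 6/12 + 8/12 + 4/12
= 18/12
= 1.5000

1.5000


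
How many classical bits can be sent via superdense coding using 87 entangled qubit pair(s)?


Superdense coding allows 2 classical bits per shared entangled pair.
87 pair(s) -> 2 * 87 = 174 classical bits

174


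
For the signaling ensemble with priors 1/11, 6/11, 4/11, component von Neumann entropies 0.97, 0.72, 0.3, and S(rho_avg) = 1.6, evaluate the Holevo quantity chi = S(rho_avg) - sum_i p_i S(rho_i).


chi = S(rho) - sum_i p_i * S(rho_i)
Weighted entropy = 1/11 * 0.97 + 6/11 * 0.72 + 4/11 * 0.3
= 0.5900
chi = 1.6 - 0.5900
= 1.0100

1.0100


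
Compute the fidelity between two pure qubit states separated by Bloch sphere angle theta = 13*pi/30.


For states separated by angle theta on Bloch sphere:
F = cos^2(theta/2)
theta = 13*pi/30 = 1.3614
theta/2 = 0.6807
cos(theta/2) = 0.7771
F = 0.6040

0.6040


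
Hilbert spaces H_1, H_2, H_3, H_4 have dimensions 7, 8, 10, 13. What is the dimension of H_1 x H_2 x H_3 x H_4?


dim(H_1 x H_2 x H_3 x H_4) = 7 * 8 * 10 * 13
= 56 * 10 * 13
= 560 * 13
= 7280

7280


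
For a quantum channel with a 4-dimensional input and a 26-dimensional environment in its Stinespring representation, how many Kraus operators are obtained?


Tracing out the environment in an orthonormal basis {|i>_E} gives Kraus operators K_i = <i|_E U |0>_E.
Number of Kraus operators = dim(H_env) = d_env
= 26

26


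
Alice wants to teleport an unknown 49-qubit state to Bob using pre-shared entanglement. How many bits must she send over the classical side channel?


Quantum teleportation requires 2 classical bits per qubit teleported.
49 qubit(s) -> 2 * 49 = 98 classical bits

98


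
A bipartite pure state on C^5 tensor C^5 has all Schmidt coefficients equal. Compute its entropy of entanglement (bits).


For a maximally entangled state in d x d:
S = log2(d) = log2(5)
= 2.3219

2.3219


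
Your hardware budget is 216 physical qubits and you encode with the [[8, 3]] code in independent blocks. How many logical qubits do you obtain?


Each code block uses 8 physical qubits for 3 logical qubit(s).
Number of complete blocks = floor(216 / 8) = 27
Logical qubits = 27 * 3
= 81

81


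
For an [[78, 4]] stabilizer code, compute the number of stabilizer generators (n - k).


For an [[n,k]] stabilizer code:
Number of stabilizer generators = n - k
= 78 - 4
= 74

74


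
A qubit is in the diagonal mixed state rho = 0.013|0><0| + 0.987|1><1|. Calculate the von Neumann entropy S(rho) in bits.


S = -p*log2(p) - (1-p)*log2(1-p)
p = 0.0130, 1-p = 0.9870
= -0.0130 * log2(0.0130) - 0.9870 * log2(0.9870)
= -(-0.0814) - (-0.0186)
= 0.1001

0.1001


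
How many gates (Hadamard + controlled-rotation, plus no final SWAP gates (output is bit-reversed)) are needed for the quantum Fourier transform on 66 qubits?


Hadamard gates: 66
Controlled rotations: n*(n-1)/2 = 66*65/2 = 2145
SWAP gates: 0 (omitted)
Total = 66 + 2145
= 2211

2211


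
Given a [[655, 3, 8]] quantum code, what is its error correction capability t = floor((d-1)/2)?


Code parameters: [[655, 3, 8]], distance d = 8.
Number of correctable errors = floor((d-1)/2)
= floor((8 - 1)/2)
= floor(7/2)
= 3

3


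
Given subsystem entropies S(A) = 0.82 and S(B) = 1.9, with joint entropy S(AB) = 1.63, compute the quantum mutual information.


I(A:B) = S(A) + S(B) - S(AB)
= 0.82 + 1.9 - 1.63
= 1.0900

1.0900


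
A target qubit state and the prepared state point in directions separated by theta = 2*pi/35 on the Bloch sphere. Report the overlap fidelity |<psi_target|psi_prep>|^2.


For states separated by angle theta on Bloch sphere:
F = cos^2(theta/2)
theta = 2*pi/35 = 0.1795
theta/2 = 0.0898
cos(theta/2) = 0.9960
F = 0.9920

0.9920


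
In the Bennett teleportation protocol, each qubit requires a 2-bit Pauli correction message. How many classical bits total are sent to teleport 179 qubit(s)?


Quantum teleportation requires 2 classical bits per qubit teleported.
179 qubit(s) -> 2 * 179 = 358 classical bits

358


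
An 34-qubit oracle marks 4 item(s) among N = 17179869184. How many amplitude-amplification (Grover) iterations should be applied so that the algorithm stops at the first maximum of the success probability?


After j Grover iterations the success probability is P(j) = sin^2((2j+1)*theta), where sin(theta) = sqrt(k/N).
N = 2^34 = 17179869184, k = 4
sin(theta) = sqrt(k/N) = 1.525878906e-05
theta = arcsin(sqrt(k/N)) = 1.525878906e-05 rad
P(j) reaches its first maximum when (2j+1)*theta is as close as possible to pi/2, i.e. j = round(pi/(4*theta) - 1/2).
pi/(4*theta) - 1/2 = 51471.3540
(For comparison, the common estimate pi/4 * sqrt(N/k) = 51471.8540; the exact maximiser is used here.)
Optimal iterations = 51471

51471


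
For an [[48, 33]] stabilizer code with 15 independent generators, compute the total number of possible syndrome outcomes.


Each stabilizer generator gives a binary (+1 or -1) measurement outcome.
With 15 independent generators:
Total syndromes = 2^15
= 32768

32768


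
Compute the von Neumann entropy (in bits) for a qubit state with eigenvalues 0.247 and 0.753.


S = -p*log2(p) - (1-p)*log2(1-p)
p = 0.2470, 1-p = 0.7530
= -0.2470 * log2(0.2470) - 0.7530 * log2(0.7530)
= -(-0.4983) - (-0.3082)
= 0.8065

0.8065


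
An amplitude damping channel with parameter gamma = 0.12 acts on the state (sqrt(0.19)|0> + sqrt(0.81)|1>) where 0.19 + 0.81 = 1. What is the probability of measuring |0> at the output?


For amplitude damping with parameter gamma on state sqrt(a)|0> + sqrt(b)|1>:
alpha^2 = 0.19, beta^2 = 0.81
P(|0>) = alpha^2 + gamma * beta^2
= 0.19 + 0.12 * 0.81
= 0.19 + 0.0972
= 0.2872

0.2872


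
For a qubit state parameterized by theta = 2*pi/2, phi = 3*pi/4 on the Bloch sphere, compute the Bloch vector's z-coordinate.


theta = 3.1416, phi = 2.3562
r_z = cos(theta) = -1.0000

-1.0000


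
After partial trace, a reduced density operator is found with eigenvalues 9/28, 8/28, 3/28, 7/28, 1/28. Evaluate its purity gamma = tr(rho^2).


tr(rho^2) = sum of eigenvalues squared
= (9/28)^2 + (8/28)^2 + (3/28)^2 + (7/28)^2 + (1/28)^2
= (81 + 64 + 9 + 49 + 1) / 784
= 204/784
= 0.2602

0.2602


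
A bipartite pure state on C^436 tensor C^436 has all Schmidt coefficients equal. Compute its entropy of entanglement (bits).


For a maximally entangled state in d x d:
S = log2(d) = log2(436)
= 8.7682

8.7682


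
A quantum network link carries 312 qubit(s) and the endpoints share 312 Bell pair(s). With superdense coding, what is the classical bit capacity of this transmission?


Superdense coding allows 2 classical bits per shared entangled pair.
312 pair(s) -> 2 * 312 = 624 classical bits

624


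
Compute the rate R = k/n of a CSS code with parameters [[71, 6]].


Code rate R = k/n
= 6/71
= 0.0845

0.0845


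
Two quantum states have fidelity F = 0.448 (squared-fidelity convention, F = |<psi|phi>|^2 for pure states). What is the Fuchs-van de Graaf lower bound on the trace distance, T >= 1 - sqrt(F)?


Fuchs-van de Graaf (squared-fidelity convention): 1 - sqrt(F) <= T <= sqrt(1 - F).
Lower bound: T >= 1 - sqrt(F)
sqrt(F) = sqrt(0.448) = 0.6693
T >= 1 - 0.6693
T >= 0.3307

0.3307


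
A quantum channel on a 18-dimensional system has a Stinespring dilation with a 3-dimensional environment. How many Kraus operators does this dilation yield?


Tracing out the environment in an orthonormal basis {|i>_E} gives Kraus operators K_i = <i|_E U |0>_E.
Number of Kraus operators = dim(H_env) = d_env
= 3

3


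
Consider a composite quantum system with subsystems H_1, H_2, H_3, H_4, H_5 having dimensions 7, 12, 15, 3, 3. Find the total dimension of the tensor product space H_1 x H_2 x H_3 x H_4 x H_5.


dim(H_1 x H_2 x H_3 x H_4 x H_5) = 7 * 12 * 15 * 3 * 3
= 84 * 15 * 3 * 3
= 1260 * 3 * 3
= 3780 * 3
= 11340

11340


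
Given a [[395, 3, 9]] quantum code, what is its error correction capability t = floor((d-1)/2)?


Code parameters: [[395, 3, 9]], distance d = 9.
Number of correctable errors = floor((d-1)/2)
= floor((9 - 1)/2)
= floor(8/2)
= 4

4


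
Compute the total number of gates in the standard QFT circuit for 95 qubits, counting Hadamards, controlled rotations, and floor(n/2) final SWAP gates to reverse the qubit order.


Hadamard gates: 95
Controlled rotations: n*(n-1)/2 = 95*94/2 = 4465
SWAP gates: floor(n/2) = floor(95/2) = 47
Total = 95 + 4465 + 47
= 4607

4607


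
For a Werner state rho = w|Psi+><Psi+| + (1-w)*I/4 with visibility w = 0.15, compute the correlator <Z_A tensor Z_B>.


|Psi+> = (|01> + |10>)/sqrt(2)
For the pure Bell state, <Z_A Z_B> = -1 (Bell-state Pauli correlator).
The maximally-mixed part I/4 has tr(I/4 * P tensor P) = 0 for any traceless Pauli P.
So <Z_A Z_B>_rho = w * (-1) + (1 - w) * 0
= 0.15 * (-1)
= -0.1500

-0.1500


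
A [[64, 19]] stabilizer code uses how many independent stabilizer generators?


For an [[n,k]] stabilizer code:
Number of stabilizer generators = n - k
= 64 - 19
= 45

45


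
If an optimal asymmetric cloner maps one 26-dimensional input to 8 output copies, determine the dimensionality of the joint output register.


Output space = H^(tensor 8) where dim(H) = 26
dim = 26^8
= 676 (after 2 factors)
= 17576 (after 3 factors)
= 456976 (after 4 factors)
= 11881376 (after 5 factors)
= 308915776 (after 6 factors)
= 8031810176 (after 7 factors)
= 208827064576 (after 8 factors)
= 208827064576

208827064576


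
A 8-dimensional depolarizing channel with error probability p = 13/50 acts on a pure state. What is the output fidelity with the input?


F = (1-p) + p/d
= (1 - 0.2600) + 0.2600/8
= 0.7400 + 0.0325
= 0.7725

0.7725


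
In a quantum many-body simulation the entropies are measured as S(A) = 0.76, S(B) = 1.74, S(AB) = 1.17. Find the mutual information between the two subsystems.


I(A:B) = S(A) + S(B) - S(AB)
= 0.76 + 1.74 - 1.17
= 1.3300

1.3300


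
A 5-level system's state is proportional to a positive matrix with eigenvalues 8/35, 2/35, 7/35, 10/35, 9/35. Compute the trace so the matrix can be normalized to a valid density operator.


tr(M) = sum of eigenvalues
= 8/35 + 2/35 + 7/35 + 10/35 + 9/35
= 36/35
= 1.0286

1.0286


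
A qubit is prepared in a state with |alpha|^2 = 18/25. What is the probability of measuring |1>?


|alpha|^2 = 18/25 = 0.7200
|beta|^2 = 1 - 18/25 = 7/25 = 0.2800
P(|1>) = |beta|^2 = 0.2800

0.2800


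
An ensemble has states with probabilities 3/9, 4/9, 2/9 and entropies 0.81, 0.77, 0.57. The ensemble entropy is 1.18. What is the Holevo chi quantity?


chi = S(rho) - sum_i p_i * S(rho_i)
Weighted entropy = 3/9 * 0.81 + 4/9 * 0.77 + 2/9 * 0.57
= 0.7389
chi = 1.18 - 0.7389
= 0.4411

0.4411
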